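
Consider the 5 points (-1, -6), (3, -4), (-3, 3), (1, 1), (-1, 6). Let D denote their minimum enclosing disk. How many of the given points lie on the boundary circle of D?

2

The minimum enclosing circle of a finite set is fixed by two of the points (as a diameter) or three (as a circumcircle).
The farthest pair is (-1, -6)–(-1, 6) with squared distance 144. The circle on this segment as diameter has centre (-1, 0) and r² = 144/4 = 36.
Check (3, -4): distance² to centre = 32 ≤ 36, so it lies inside.
All remaining points lie in this disk, and no smaller disk contains both endpoints, so this is the minimum enclosing circle.
The points at distance exactly r from the centre are (-1, -6), (-1, 6) — 2 points.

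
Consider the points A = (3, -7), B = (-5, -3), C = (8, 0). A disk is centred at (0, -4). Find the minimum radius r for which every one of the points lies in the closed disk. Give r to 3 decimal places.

The required radius is the distance from (0, -4) to the farthest point.
Squared distances: 18, 26, 80.
Maximum is 80, attained at C.
r = √80 ≈ 8.944.

8.944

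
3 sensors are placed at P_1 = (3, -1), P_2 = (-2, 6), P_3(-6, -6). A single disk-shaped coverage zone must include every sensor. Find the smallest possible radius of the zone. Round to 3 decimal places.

Side lengths²: P_1P_2² = 74, P_1P_3² = 106, P_2P_3² = 160.
Since P_2P_3² = 160 < 106 + 74 = 180, the triangle is acute, so the smallest enclosing circle is the circumcircle.
Circumcentre = (-73/22, -5/22), r² = 9805/242.
r = √(9805/242) ≈ 6.365.

6.365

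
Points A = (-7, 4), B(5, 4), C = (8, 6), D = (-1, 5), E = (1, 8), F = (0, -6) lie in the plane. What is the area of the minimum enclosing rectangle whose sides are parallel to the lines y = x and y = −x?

In coordinates u = x + y, v = x − y the rectangle is axis-aligned; the map (x,y)→(u,v) scales areas by 2.
u-values: -3, 9, 14, 4, 9, -6; range = 14 − (-6) = 20.
v-values: -11, 1, 2, -6, -7, 6; range = 6 − (-11) = 17.
Area = (20 × 17) / 2 = 170.

170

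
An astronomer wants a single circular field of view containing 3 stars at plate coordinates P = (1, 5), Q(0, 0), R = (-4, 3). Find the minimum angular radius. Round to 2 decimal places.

2.98

Side lengths²: PQ² = 26, PR² = 29, QR² = 25.
Since PR² = 29 < 26 + 25 = 51, the triangle is acute, so the smallest enclosing circle is the circumcircle.
Circumcentre = (-47/46, 129/46), r² = 9425/1058.
r = √(9425/1058) ≈ 2.98.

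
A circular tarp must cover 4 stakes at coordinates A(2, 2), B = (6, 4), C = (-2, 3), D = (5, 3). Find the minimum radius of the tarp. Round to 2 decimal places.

4.03

A smallest enclosing disk is always determined by at most three of the input points on its boundary.
The farthest pair is B–C with squared distance 65. The circle on this segment as diameter has centre (2, 3.5) and r² = 65/4 = 16.25.
Check A: distance² to centre = 2.25 ≤ 16.25, so it lies inside.
All remaining points lie in this disk, and no smaller disk contains both endpoints, so this is the minimum enclosing circle.
r = √(16.25) ≈ 4.03.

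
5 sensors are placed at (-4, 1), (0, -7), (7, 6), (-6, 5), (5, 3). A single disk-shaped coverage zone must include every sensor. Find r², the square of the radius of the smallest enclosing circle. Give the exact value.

A smallest enclosing disk is always determined by at most three of the input points on its boundary.
The minimum enclosing circle is determined by three boundary points: (0, -7), (7, 6), (-6, 5).
Their circumcentre is (23/27, 25/27) with r² = 46325/729.
The farthest remaining point (-4, 1) is at distance² 17165/729 ≤ 46325/729.

46325/729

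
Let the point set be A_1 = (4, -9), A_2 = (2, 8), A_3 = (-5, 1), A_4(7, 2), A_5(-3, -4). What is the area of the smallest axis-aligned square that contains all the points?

The bounding box has width 12 and height 17.
An axis-aligned square enclosing the set must have side ≥ max(width, height).
So the minimum side is max(12, 17) = 17.
Area = 17² = 289.

289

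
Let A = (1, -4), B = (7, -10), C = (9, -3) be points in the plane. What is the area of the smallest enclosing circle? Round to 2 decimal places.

Side lengths²: AB² = 72, AC² = 65, BC² = 53.
Since AB² = 72 < 65 + 53 = 118, the triangle is acute, so the smallest enclosing circle is the circumcircle.
Circumcentre = (95/18, -103/18), r² = 3445/162.
Area = π·r² = π·3445/162 ≈ 66.81.

66.81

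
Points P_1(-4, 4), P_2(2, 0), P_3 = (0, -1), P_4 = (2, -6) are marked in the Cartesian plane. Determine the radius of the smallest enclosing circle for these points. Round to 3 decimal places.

5.831

The farthest pair is P_1–P_4 with squared distance 136. The circle on this segment as diameter has centre (-1, -1) and r² = 136/4 = 34.
Check P_2: distance² to centre = 10 ≤ 34, so it lies inside.
All remaining points lie in this disk, and no smaller disk contains both endpoints, so this is the minimum enclosing circle.
r = √34 ≈ 5.831.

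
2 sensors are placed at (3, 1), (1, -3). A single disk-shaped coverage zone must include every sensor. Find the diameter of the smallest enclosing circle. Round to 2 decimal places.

The smallest circle enclosing two points has them as diameter endpoints.
Centre = midpoint = (2, -1); r² = |(3, 1)−(1, -3)|²/4 = 20/4 = 5.
Diameter = 2r = 2√5 ≈ 4.47.

4.47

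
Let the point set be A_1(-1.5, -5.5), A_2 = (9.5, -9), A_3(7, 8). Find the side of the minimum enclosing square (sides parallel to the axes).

17

The bounding box has width 11 and height 17.
An axis-aligned square enclosing the set must have side ≥ max(width, height).
So the minimum side is max(11, 17) = 17.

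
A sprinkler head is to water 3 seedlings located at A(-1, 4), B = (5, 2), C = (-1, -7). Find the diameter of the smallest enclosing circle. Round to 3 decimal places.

Side lengths²: AB² = 40, AC² = 121, BC² = 117.
Since AC² = 121 < 117 + 40 = 157, the triangle is acute, so the smallest enclosing circle is the circumcircle.
Circumcentre = (0.5, -1.5), r² = 32.5.
Diameter = 2r = 2√(32.5) ≈ 11.402.

11.402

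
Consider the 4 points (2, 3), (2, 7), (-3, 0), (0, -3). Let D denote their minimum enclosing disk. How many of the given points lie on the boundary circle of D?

The minimum enclosing circle of a finite set is fixed by two of the points (as a diameter) or three (as a circumcircle).
The farthest pair is (2, 7)–(0, -3) with squared distance 104. The circle on this segment as diameter has centre (1, 2) and r² = 104/4 = 26.
Check (2, 3): distance² to centre = 2 ≤ 26, so it lies inside.
All remaining points lie in this disk, and no smaller disk contains both endpoints, so this is the minimum enclosing circle.
The points at distance exactly r from the centre are (2, 7), (0, -3) — 2 points.

2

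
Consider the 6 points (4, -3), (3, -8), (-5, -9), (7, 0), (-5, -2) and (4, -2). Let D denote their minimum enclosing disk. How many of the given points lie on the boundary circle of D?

By Welzl's lemma the MEC is supported by two points (diametrically opposite) or three points (on a circumcircle).
The farthest pair is (-5, -9)–(7, 0) with squared distance 225. The circle on this segment as diameter has centre (1, -4.5) and r² = 225/4 = 56.25.
Check (4, -3): distance² to centre = 11.25 ≤ 56.25, so it lies inside.
All remaining points lie in this disk, and no smaller disk contains both endpoints, so this is the minimum enclosing circle.
The points at distance exactly r from the centre are (-5, -9), (7, 0) — 2 points.

2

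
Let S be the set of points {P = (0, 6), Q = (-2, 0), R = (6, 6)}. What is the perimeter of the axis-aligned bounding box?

Width = max x − min x = 6 − (-2) = 8.
Height = max y − min y = 6 − 0 = 6.
Perimeter = 2(8 + 6) = 28.

28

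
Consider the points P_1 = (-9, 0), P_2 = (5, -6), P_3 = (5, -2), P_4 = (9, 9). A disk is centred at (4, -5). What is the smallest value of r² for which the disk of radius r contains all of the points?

221

The required radius is the distance from (4, -5) to the farthest point.
Squared distances: 194, 2, 10, 221.
Maximum is 221, attained at P_4.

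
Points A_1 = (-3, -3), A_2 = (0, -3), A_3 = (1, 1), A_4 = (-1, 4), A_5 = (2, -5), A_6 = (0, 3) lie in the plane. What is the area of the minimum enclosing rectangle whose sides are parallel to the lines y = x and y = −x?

54

In coordinates u = x + y, v = x − y the rectangle is axis-aligned; the map (x,y)→(u,v) scales areas by 2.
u-values: -6, -3, 2, 3, -3, 3; range = 3 − (-6) = 9.
v-values: 0, 3, 0, -5, 7, -3; range = 7 − (-5) = 12.
Area = (9 × 12) / 2 = 54.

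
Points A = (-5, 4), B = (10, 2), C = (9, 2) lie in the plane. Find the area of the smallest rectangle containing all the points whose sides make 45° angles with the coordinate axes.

In coordinates u = x + y, v = x − y the rectangle is axis-aligned; the map (x,y)→(u,v) scales areas by 2.
u-values: -1, 12, 11; range = 12 − (-1) = 13.
v-values: -9, 8, 7; range = 8 − (-9) = 17.
Area = (13 × 17) / 2 = 110.5.

110.5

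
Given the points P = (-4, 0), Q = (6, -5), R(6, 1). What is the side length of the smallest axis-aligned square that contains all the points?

10

The bounding box has width 10 and height 6.
An axis-aligned square enclosing the set must have side ≥ max(width, height).
So the minimum side is max(10, 6) = 10.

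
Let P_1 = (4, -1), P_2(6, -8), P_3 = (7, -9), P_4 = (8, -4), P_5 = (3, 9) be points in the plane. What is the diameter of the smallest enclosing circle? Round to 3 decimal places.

The minimum enclosing circle of a finite set is fixed by two of the points (as a diameter) or three (as a circumcircle).
The farthest pair is P_3–P_5 with squared distance 340. The circle on this segment as diameter has centre (5, 0) and r² = 340/4 = 85.
Check P_1: distance² to centre = 2 ≤ 85, so it lies inside.
All remaining points lie in this disk, and no smaller disk contains both endpoints, so this is the minimum enclosing circle.
Diameter = 2r = 2√85 ≈ 18.439.

18.439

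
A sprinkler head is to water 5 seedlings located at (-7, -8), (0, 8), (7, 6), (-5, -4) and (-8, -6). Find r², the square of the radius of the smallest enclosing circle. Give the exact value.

By Welzl's lemma the MEC is supported by two points (diametrically opposite) or three points (on a circumcircle).
The farthest pair is (-7, -8)–(7, 6) with squared distance 392. The circle on this segment as diameter has centre (0, -1) and r² = 392/4 = 98.
Check (0, 8): distance² to centre = 81 ≤ 98, so it lies inside.
All remaining points lie in this disk, and no smaller disk contains both endpoints, so this is the minimum enclosing circle.

98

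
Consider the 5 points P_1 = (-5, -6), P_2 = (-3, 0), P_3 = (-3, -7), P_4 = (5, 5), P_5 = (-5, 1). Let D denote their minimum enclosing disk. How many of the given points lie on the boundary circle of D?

A smallest enclosing disk is always determined by at most three of the input points on its boundary.
The farthest pair is P_1–P_4 with squared distance 221. The circle on this segment as diameter has centre (0, -0.5) and r² = 221/4 = 55.25.
Check P_2: distance² to centre = 9.25 ≤ 55.25, so it lies inside.
All remaining points lie in this disk, and no smaller disk contains both endpoints, so this is the minimum enclosing circle.
The points at distance exactly r from the centre are P_1, P_4 — 2 points.

2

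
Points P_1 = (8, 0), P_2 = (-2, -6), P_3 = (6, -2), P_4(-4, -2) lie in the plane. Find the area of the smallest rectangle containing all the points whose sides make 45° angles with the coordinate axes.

In coordinates u = x + y, v = x − y the rectangle is axis-aligned; the map (x,y)→(u,v) scales areas by 2.
u-values: 8, -8, 4, -6; range = 8 − (-8) = 16.
v-values: 8, 4, 8, -2; range = 8 − (-2) = 10.
Area = (16 × 10) / 2 = 80.

80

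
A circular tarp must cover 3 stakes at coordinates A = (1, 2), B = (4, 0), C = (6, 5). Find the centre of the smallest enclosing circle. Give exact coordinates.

(145/38, 113/38)

Side lengths²: AB² = 13, AC² = 34, BC² = 29.
Since AC² = 34 < 29 + 13 = 42, the triangle is acute, so the smallest enclosing circle is the circumcircle.
Circumcentre = (145/38, 113/38), r² = 6409/722.
Centre = (145/38, 113/38).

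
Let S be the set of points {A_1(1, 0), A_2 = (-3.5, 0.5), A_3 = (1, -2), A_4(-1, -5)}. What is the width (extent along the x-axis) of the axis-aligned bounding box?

max x = 1, min x = -3.5, so width = 4.5.

4.5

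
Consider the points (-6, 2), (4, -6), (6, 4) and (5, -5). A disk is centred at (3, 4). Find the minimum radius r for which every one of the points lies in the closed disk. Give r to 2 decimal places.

10.05

The required radius is the distance from (3, 4) to the farthest point.
Squared distances: 85, 101, 9, 85.
Maximum is 101, attained at (4, -6).
r = √101 ≈ 10.05.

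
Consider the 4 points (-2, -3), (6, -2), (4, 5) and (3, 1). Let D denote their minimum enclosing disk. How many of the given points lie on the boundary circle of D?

3

A smallest enclosing disk is always determined by at most three of the input points on its boundary.
The minimum enclosing circle is determined by three boundary points: (-2, -3), (6, -2), (4, 5).
Their circumcentre is (47/29, 31/58) with r² = 86125/3364.
The farthest remaining point (3, 1) is at distance² 7129/3364 ≤ 86125/3364.
The points at distance exactly r from the centre are (-2, -3), (6, -2), (4, 5) — 3 points.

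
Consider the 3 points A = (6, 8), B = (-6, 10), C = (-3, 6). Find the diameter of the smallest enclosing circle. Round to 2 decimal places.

12.17

Side lengths²: AB² = 148, AC² = 85, BC² = 25.
Since AB² = 148 ≥ 85 + 25 = 110, the angle opposite AB is not acute, so the smallest enclosing circle has AB as diameter.
Centre = midpoint of AB = (0, 9), r² = 148/4 = 37.
Diameter = 2r = 2√37 ≈ 12.17.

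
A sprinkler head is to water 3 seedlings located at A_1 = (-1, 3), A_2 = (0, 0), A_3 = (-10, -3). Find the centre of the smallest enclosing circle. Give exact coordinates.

(-119/22, -3/22)

Side lengths²: A_1A_2² = 10, A_1A_3² = 117, A_2A_3² = 109.
Since A_1A_3² = 117 < 109 + 10 = 119, the triangle is acute, so the smallest enclosing circle is the circumcircle.
Circumcentre = (-119/22, -3/22), r² = 7085/242.
Centre = (-119/22, -3/22).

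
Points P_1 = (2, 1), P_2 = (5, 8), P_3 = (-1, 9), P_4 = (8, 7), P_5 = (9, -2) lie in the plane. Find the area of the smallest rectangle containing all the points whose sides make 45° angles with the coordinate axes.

126

In coordinates u = x + y, v = x − y the rectangle is axis-aligned; the map (x,y)→(u,v) scales areas by 2.
u-values: 3, 13, 8, 15, 7; range = 15 − 3 = 12.
v-values: 1, -3, -10, 1, 11; range = 11 − (-10) = 21.
Area = (12 × 21) / 2 = 126.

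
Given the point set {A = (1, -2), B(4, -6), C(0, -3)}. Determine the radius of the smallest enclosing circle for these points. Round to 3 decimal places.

Side lengths²: AB² = 25, AC² = 2, BC² = 25.
Since BC² = 25 < 25 + 2 = 27, the triangle is acute, so the smallest enclosing circle is the circumcircle.
Circumcentre = (31/14, -59/14), r² = 625/98.
r = √(625/98) ≈ 2.525.

2.525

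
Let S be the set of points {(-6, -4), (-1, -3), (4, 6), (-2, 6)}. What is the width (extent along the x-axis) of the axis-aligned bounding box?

10

max x = 4, min x = -6, so width = 10.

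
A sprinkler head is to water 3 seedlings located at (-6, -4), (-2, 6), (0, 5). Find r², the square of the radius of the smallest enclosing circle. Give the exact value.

Call the three points A, B, C in the order given.
Side lengths²: AB² = 116, AC² = 117, BC² = 5.
Since AC² = 117 < 116 + 5 = 121, the triangle is acute, so the smallest enclosing circle is the circumcircle.
Circumcentre = (-3.375, 0.75), r² = 29.453125.

29.453125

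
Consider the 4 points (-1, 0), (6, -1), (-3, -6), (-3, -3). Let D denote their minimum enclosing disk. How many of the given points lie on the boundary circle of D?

By Welzl's lemma the MEC is supported by two points (diametrically opposite) or three points (on a circumcircle).
The farthest pair is (6, -1)–(-3, -6) with squared distance 106. The circle on this segment as diameter has centre (1.5, -3.5) and r² = 106/4 = 26.5.
Check (-1, 0): distance² to centre = 18.5 ≤ 26.5, so it lies inside.
All remaining points lie in this disk, and no smaller disk contains both endpoints, so this is the minimum enclosing circle.
The points at distance exactly r from the centre are (6, -1), (-3, -6) — 2 points.

2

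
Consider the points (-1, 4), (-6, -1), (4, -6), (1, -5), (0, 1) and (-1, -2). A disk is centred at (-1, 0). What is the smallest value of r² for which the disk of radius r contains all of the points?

61

The required radius is the distance from (-1, 0) to the farthest point.
Squared distances: 16, 26, 61, 29, 2, 4.
Maximum is 61, attained at (4, -6).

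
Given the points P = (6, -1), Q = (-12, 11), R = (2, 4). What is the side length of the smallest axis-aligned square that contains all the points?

The bounding box has width 18 and height 12.
An axis-aligned square enclosing the set must have side ≥ max(width, height).
So the minimum side is max(18, 12) = 18.

18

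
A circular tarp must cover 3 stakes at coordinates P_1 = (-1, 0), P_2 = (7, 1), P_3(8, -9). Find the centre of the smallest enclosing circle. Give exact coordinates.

Side lengths²: P_1P_2² = 65, P_1P_3² = 162, P_2P_3² = 101.
Since P_1P_3² = 162 < 101 + 65 = 166, the triangle is acute, so the smallest enclosing circle is the circumcircle.
Circumcentre = (65/18, -79/18), r² = 6565/162.
Centre = (65/18, -79/18).

(65/18, -79/18)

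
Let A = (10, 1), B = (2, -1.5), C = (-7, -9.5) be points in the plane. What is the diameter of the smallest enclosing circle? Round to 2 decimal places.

Side lengths²: AB² = 70.25, AC² = 399.25, BC² = 145.
Since AC² = 399.25 ≥ 145 + 70.25 = 215.25, the angle opposite AC is not acute, so the smallest enclosing circle has AC as diameter.
Centre = midpoint of AC = (1.5, -4.25), r² = 399.25/4 = 99.8125.
Diameter = 2r = 2√(99.8125) ≈ 19.98.

19.98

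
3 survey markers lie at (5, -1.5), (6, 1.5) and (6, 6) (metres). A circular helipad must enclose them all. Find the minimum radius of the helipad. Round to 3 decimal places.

3.783

Call the three points A, B, C in the order given.
Side lengths²: AB² = 10, AC² = 57.25, BC² = 20.25.
Since AC² = 57.25 ≥ 20.25 + 10 = 30.25, the angle opposite AC is not acute, so the smallest enclosing circle has AC as diameter.
Centre = midpoint of AC = (5.5, 2.25), r² = 57.25/4 = 14.3125.
r = √(14.3125) ≈ 3.783.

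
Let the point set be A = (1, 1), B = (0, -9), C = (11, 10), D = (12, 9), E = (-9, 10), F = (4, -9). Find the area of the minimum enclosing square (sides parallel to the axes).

The bounding box has width 21 and height 19.
An axis-aligned square enclosing the set must have side ≥ max(width, height).
So the minimum side is max(21, 19) = 21.
Area = 21² = 441.

441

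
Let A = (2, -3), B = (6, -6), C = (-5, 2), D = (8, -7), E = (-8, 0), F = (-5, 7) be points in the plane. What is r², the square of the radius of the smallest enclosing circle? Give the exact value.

A smallest enclosing disk is always determined by at most three of the input points on its boundary.
The farthest pair is D–F with squared distance 365. The circle on this segment as diameter has centre (1.5, 0) and r² = 365/4 = 91.25.
Check A: distance² to centre = 9.25 ≤ 91.25, so it lies inside.
All remaining points lie in this disk, and no smaller disk contains both endpoints, so this is the minimum enclosing circle.

91.25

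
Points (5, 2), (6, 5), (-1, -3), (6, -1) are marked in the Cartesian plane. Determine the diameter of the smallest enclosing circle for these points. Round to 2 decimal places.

The minimum enclosing circle of a finite set is fixed by two of the points (as a diameter) or three (as a circumcircle).
The farthest pair is (6, 5)–(-1, -3) with squared distance 113. The circle on this segment as diameter has centre (2.5, 1) and r² = 113/4 = 28.25.
Check (5, 2): distance² to centre = 7.25 ≤ 28.25, so it lies inside.
All remaining points lie in this disk, and no smaller disk contains both endpoints, so this is the minimum enclosing circle.
Diameter = 2r = 2√(28.25) ≈ 10.63.

10.63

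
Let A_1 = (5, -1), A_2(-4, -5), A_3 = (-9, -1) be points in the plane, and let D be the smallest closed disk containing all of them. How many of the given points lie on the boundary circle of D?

Side lengths²: A_1A_2² = 97, A_1A_3² = 196, A_2A_3² = 41.
Since A_1A_3² = 196 ≥ 97 + 41 = 138, the angle opposite A_1A_3 is not acute, so the smallest enclosing circle has A_1A_3 as diameter.
Centre = midpoint of A_1A_3 = (-2, -1), r² = 196/4 = 49.
The points at distance exactly r from the centre are A_1, A_3 — 2 points.

2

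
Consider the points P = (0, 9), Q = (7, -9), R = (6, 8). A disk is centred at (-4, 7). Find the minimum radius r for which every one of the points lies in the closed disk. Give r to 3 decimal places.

The required radius is the distance from (-4, 7) to the farthest point.
Squared distances: 20, 377, 101.
Maximum is 377, attained at Q.
r = √377 ≈ 19.416.

19.416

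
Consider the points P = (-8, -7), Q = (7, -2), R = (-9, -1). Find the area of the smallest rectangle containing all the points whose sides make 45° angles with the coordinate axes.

In coordinates u = x + y, v = x − y the rectangle is axis-aligned; the map (x,y)→(u,v) scales areas by 2.
u-values: -15, 5, -10; range = 5 − (-15) = 20.
v-values: -1, 9, -8; range = 9 − (-8) = 17.
Area = (20 × 17) / 2 = 170.

170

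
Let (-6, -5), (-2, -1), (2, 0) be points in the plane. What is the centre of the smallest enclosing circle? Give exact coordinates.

(-2, -2.5)

Call the three points A, B, C in the order given.
Side lengths²: AB² = 32, AC² = 89, BC² = 17.
Since AC² = 89 ≥ 32 + 17 = 49, the angle opposite AC is not acute, so the smallest enclosing circle has AC as diameter.
Centre = midpoint of AC = (-2, -2.5), r² = 89/4 = 22.25.
Centre = (-2, -2.5).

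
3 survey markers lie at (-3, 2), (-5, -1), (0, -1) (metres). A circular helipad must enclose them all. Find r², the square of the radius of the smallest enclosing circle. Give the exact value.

6.5

Call the three points A, B, C in the order given.
Side lengths²: AB² = 13, AC² = 18, BC² = 25.
Since BC² = 25 < 18 + 13 = 31, the triangle is acute, so the smallest enclosing circle is the circumcircle.
Circumcentre = (-2.5, -0.5), r² = 6.5.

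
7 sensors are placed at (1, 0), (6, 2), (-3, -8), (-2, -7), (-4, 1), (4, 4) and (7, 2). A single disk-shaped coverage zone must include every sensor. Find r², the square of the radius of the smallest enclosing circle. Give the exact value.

A smallest enclosing disk is always determined by at most three of the input points on its boundary.
The minimum enclosing circle is determined by three boundary points: (-3, -8), (4, 4), (7, 2).
Their circumcentre is (1.7, -2.7) with r² = 50.18.
The farthest remaining point (-4, 1) is at distance² 46.18 ≤ 50.18.

50.18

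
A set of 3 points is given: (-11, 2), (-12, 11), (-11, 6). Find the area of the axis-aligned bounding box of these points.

x ranges over [-12, -11], width 1.
y ranges over [2, 11], height 9.
Area = 1 × 9 = 9.

9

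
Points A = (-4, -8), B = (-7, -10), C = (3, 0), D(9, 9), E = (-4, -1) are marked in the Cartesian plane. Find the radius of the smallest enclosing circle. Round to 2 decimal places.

12.42

A smallest enclosing disk is always determined by at most three of the input points on its boundary.
The farthest pair is B–D with squared distance 617. The circle on this segment as diameter has centre (1, -0.5) and r² = 617/4 = 154.25.
Check A: distance² to centre = 81.25 ≤ 154.25, so it lies inside.
All remaining points lie in this disk, and no smaller disk contains both endpoints, so this is the minimum enclosing circle.
r = √(154.25) ≈ 12.42.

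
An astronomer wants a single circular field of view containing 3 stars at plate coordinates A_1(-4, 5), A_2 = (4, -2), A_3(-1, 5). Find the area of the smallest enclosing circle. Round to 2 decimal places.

88.75

Side lengths²: A_1A_2² = 113, A_1A_3² = 9, A_2A_3² = 74.
Since A_1A_2² = 113 ≥ 74 + 9 = 83, the angle opposite A_1A_2 is not acute, so the smallest enclosing circle has A_1A_2 as diameter.
Centre = midpoint of A_1A_2 = (0, 1.5), r² = 113/4 = 28.25.
Area = π·r² = π·28.25 ≈ 88.75.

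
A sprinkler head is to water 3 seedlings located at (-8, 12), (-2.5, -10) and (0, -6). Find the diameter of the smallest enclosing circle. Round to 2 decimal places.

Call the three points A, B, C in the order given.
Side lengths²: AB² = 514.25, AC² = 388, BC² = 22.25.
Since AB² = 514.25 ≥ 388 + 22.25 = 410.25, the angle opposite AB is not acute, so the smallest enclosing circle has AB as diameter.
Centre = midpoint of AB = (-5.25, 1), r² = 514.25/4 = 128.5625.
Diameter = 2r = 2√(128.5625) ≈ 22.68.

22.68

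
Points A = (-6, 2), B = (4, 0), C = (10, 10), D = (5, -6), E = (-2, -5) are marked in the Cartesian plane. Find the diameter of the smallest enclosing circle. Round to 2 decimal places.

By Welzl's lemma the MEC is supported by two points (diametrically opposite) or three points (on a circumcircle).
The minimum enclosing circle is determined by three boundary points: A, C, E.
Their circumcentre is (43/12, 17/6) with r² = 13325/144.
The farthest remaining point D is at distance² 11525/144 ≤ 13325/144.
Diameter = 2r = 2√(13325/144) ≈ 19.24.

19.24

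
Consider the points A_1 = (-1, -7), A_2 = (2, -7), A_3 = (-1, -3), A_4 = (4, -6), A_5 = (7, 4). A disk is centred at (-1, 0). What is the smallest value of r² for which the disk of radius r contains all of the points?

The required radius is the distance from (-1, 0) to the farthest point.
Squared distances: 49, 58, 9, 61, 80.
Maximum is 80, attained at A_5.

80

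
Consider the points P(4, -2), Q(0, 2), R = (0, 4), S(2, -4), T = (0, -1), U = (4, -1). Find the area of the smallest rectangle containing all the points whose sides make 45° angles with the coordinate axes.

30

In coordinates u = x + y, v = x − y the rectangle is axis-aligned; the map (x,y)→(u,v) scales areas by 2.
u-values: 2, 2, 4, -2, -1, 3; range = 4 − (-2) = 6.
v-values: 6, -2, -4, 6, 1, 5; range = 6 − (-4) = 10.
Area = (6 × 10) / 2 = 30.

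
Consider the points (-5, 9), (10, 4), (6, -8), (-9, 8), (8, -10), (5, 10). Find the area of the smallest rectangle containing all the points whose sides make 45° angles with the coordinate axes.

In coordinates u = x + y, v = x − y the rectangle is axis-aligned; the map (x,y)→(u,v) scales areas by 2.
u-values: 4, 14, -2, -1, -2, 15; range = 15 − (-2) = 17.
v-values: -14, 6, 14, -17, 18, -5; range = 18 − (-17) = 35.
Area = (17 × 35) / 2 = 297.5.

297.5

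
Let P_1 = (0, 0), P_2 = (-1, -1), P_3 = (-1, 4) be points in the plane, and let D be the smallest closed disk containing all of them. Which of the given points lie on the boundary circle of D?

P_2, P_3

Side lengths²: P_1P_2² = 2, P_1P_3² = 17, P_2P_3² = 25.
Since P_2P_3² = 25 ≥ 17 + 2 = 19, the angle opposite P_2P_3 is not acute, so the smallest enclosing circle has P_2P_3 as diameter.
Centre = midpoint of P_2P_3 = (-1, 1.5), r² = 25/4 = 6.25.
The points at distance exactly r from the centre are P_2, P_3 — 2 points.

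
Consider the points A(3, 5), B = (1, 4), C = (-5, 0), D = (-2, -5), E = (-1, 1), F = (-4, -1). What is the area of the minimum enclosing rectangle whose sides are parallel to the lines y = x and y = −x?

In coordinates u = x + y, v = x − y the rectangle is axis-aligned; the map (x,y)→(u,v) scales areas by 2.
u-values: 8, 5, -5, -7, 0, -5; range = 8 − (-7) = 15.
v-values: -2, -3, -5, 3, -2, -3; range = 3 − (-5) = 8.
Area = (15 × 8) / 2 = 60.

60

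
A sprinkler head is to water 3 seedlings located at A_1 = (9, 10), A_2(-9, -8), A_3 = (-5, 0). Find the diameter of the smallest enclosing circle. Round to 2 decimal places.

Side lengths²: A_1A_2² = 648, A_1A_3² = 296, A_2A_3² = 80.
Since A_1A_2² = 648 ≥ 296 + 80 = 376, the angle opposite A_1A_2 is not acute, so the smallest enclosing circle has A_1A_2 as diameter.
Centre = midpoint of A_1A_2 = (0, 1), r² = 648/4 = 162.
Diameter = 2r = 2√162 ≈ 25.46.

25.46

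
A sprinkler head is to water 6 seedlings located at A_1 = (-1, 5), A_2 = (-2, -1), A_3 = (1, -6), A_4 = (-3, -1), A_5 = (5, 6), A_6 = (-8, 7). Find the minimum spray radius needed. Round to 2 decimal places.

The minimum enclosing circle of a finite set is fixed by two of the points (as a diameter) or three (as a circumcircle).
The minimum enclosing circle is determined by three boundary points: A_3, A_5, A_6.
Their circumcentre is (-1.875, 1.625) with r² = 66.40625.
The farthest remaining point A_1 is at distance² 12.15625 ≤ 66.40625.
r = √(66.40625) ≈ 8.15.

8.15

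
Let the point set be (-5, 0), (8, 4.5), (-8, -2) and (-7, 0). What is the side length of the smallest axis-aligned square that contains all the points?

The bounding box has width 16 and height 6.5.
An axis-aligned square enclosing the set must have side ≥ max(width, height).
So the minimum side is max(16, 6.5) = 16.

16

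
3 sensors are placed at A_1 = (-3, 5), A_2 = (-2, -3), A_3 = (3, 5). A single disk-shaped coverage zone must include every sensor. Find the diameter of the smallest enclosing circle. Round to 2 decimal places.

9.51

Side lengths²: A_1A_2² = 65, A_1A_3² = 36, A_2A_3² = 89.
Since A_2A_3² = 89 < 65 + 36 = 101, the triangle is acute, so the smallest enclosing circle is the circumcircle.
Circumcentre = (0, 1.3125), r² = 22.59765625.
Diameter = 2r = 2√(22.59765625) ≈ 9.51.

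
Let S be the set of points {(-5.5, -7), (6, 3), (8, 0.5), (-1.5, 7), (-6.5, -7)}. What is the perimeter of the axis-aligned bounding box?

57

Width = max x − min x = 8 − (-6.5) = 14.5.
Height = max y − min y = 7 − (-7) = 14.
Perimeter = 2(14.5 + 14) = 57.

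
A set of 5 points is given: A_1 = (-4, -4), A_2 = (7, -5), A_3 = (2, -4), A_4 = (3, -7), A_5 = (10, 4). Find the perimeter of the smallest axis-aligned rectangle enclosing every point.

50

Width = max x − min x = 10 − (-4) = 14.
Height = max y − min y = 4 − (-7) = 11.
Perimeter = 2(14 + 11) = 50.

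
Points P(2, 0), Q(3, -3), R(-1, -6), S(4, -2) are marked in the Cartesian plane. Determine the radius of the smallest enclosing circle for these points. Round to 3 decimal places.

A smallest enclosing disk is always determined by at most three of the input points on its boundary.
The minimum enclosing circle is determined by three boundary points: P, R, S.
Their circumcentre is (5/6, -19/6) with r² = 205/18.
The farthest remaining point Q is at distance² 85/18 ≤ 205/18.
r = √(205/18) ≈ 3.375.

3.375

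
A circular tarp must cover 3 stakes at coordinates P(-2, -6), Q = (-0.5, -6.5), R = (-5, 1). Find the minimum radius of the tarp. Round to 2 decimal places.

4.37

Side lengths²: PQ² = 2.5, PR² = 58, QR² = 76.5.
Since QR² = 76.5 ≥ 58 + 2.5 = 60.5, the angle opposite QR is not acute, so the smallest enclosing circle has QR as diameter.
Centre = midpoint of QR = (-2.75, -2.75), r² = 76.5/4 = 19.125.
r = √(19.125) ≈ 4.37.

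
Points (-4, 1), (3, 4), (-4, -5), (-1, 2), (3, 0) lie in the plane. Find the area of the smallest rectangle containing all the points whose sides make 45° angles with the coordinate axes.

64

In coordinates u = x + y, v = x − y the rectangle is axis-aligned; the map (x,y)→(u,v) scales areas by 2.
u-values: -3, 7, -9, 1, 3; range = 7 − (-9) = 16.
v-values: -5, -1, 1, -3, 3; range = 3 − (-5) = 8.
Area = (16 × 8) / 2 = 64.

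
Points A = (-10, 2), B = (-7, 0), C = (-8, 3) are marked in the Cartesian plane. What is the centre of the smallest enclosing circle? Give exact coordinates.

Side lengths²: AB² = 13, AC² = 5, BC² = 10.
Since AB² = 13 < 10 + 5 = 15, the triangle is acute, so the smallest enclosing circle is the circumcircle.
Circumcentre = (-117/14, 17/14), r² = 325/98.
Centre = (-117/14, 17/14).

(-117/14, 17/14)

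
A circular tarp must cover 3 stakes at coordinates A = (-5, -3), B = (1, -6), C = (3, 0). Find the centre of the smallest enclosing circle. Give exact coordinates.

Side lengths²: AB² = 45, AC² = 73, BC² = 40.
Since AC² = 73 < 45 + 40 = 85, the triangle is acute, so the smallest enclosing circle is the circumcircle.
Circumcentre = (-11/14, -29/14), r² = 1825/98.
Centre = (-11/14, -29/14).

(-11/14, -29/14)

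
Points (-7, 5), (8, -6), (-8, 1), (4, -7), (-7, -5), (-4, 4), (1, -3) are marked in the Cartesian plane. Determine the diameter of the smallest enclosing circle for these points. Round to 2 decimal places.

18.60

The minimum enclosing circle of a finite set is fixed by two of the points (as a diameter) or three (as a circumcircle).
The farthest pair is (-7, 5)–(8, -6) with squared distance 346. The circle on this segment as diameter has centre (0.5, -0.5) and r² = 346/4 = 86.5.
Check (-8, 1): distance² to centre = 74.5 ≤ 86.5, so it lies inside.
All remaining points lie in this disk, and no smaller disk contains both endpoints, so this is the minimum enclosing circle.
Diameter = 2r = 2√(86.5) ≈ 18.60.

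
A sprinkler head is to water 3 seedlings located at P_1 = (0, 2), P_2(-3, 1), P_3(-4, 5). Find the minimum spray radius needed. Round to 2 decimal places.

Side lengths²: P_1P_2² = 10, P_1P_3² = 25, P_2P_3² = 17.
Since P_1P_3² = 25 < 17 + 10 = 27, the triangle is acute, so the smallest enclosing circle is the circumcircle.
Circumcentre = (-55/26, 87/26), r² = 2125/338.
r = √(2125/338) ≈ 2.51.

2.51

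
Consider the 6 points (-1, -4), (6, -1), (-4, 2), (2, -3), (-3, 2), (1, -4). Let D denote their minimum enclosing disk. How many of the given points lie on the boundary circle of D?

2

The minimum enclosing circle of a finite set is fixed by two of the points (as a diameter) or three (as a circumcircle).
The farthest pair is (6, -1)–(-4, 2) with squared distance 109. The circle on this segment as diameter has centre (1, 0.5) and r² = 109/4 = 27.25.
Check (-1, -4): distance² to centre = 24.25 ≤ 27.25, so it lies inside.
All remaining points lie in this disk, and no smaller disk contains both endpoints, so this is the minimum enclosing circle.
The points at distance exactly r from the centre are (6, -1), (-4, 2) — 2 points.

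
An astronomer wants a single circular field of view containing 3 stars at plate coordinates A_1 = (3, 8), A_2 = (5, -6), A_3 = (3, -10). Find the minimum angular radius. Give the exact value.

Side lengths²: A_1A_2² = 200, A_1A_3² = 324, A_2A_3² = 20.
Since A_1A_3² = 324 ≥ 200 + 20 = 220, the angle opposite A_1A_3 is not acute, so the smallest enclosing circle has A_1A_3 as diameter.
Centre = midpoint of A_1A_3 = (3, -1), r² = 324/4 = 81.
r = √81 = 9.

9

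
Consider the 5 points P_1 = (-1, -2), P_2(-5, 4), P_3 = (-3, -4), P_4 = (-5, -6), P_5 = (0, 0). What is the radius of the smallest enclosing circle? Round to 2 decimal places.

A smallest enclosing disk is always determined by at most three of the input points on its boundary.
The minimum enclosing circle is determined by three boundary points: P_2, P_4, P_5.
Their circumcentre is (-4.9, -1) with r² = 25.01.
The farthest remaining point P_1 is at distance² 16.21 ≤ 25.01.
r = √(25.01) ≈ 5.00.

5.00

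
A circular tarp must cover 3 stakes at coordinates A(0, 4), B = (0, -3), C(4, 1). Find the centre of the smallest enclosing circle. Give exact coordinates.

(0.5, 0.5)

Side lengths²: AB² = 49, AC² = 25, BC² = 32.
Since AB² = 49 < 32 + 25 = 57, the triangle is acute, so the smallest enclosing circle is the circumcircle.
Circumcentre = (0.5, 0.5), r² = 12.5.
Centre = (0.5, 0.5).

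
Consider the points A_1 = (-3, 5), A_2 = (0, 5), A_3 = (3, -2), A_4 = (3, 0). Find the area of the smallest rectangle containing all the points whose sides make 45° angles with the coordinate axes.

26

In coordinates u = x + y, v = x − y the rectangle is axis-aligned; the map (x,y)→(u,v) scales areas by 2.
u-values: 2, 5, 1, 3; range = 5 − 1 = 4.
v-values: -8, -5, 5, 3; range = 5 − (-8) = 13.
Area = (4 × 13) / 2 = 26.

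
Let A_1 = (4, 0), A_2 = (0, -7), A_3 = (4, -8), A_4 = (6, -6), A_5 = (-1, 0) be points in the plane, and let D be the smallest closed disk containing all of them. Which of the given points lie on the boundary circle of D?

By Welzl's lemma the MEC is supported by two points (diametrically opposite) or three points (on a circumcircle).
The minimum enclosing circle is determined by three boundary points: A_3, A_4, A_5.
Their circumcentre is (47/26, -99/26) with r² = 7565/338.
The farthest remaining point A_1 is at distance² 6525/338 ≤ 7565/338.
The points at distance exactly r from the centre are A_3, A_4, A_5 — 3 points.

A_3, A_4, A_5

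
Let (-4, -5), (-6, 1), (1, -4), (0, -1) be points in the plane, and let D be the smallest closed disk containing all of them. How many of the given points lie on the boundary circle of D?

By Welzl's lemma the MEC is supported by two points (diametrically opposite) or three points (on a circumcircle).
The farthest pair is (-6, 1)–(1, -4) with squared distance 74. The circle on this segment as diameter has centre (-2.5, -1.5) and r² = 74/4 = 18.5.
Check (-4, -5): distance² to centre = 14.5 ≤ 18.5, so it lies inside.
All remaining points lie in this disk, and no smaller disk contains both endpoints, so this is the minimum enclosing circle.
The points at distance exactly r from the centre are (-6, 1), (1, -4) — 2 points.

2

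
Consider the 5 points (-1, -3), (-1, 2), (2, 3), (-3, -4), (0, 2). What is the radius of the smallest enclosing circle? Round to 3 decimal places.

4.301

The minimum enclosing circle of a finite set is fixed by two of the points (as a diameter) or three (as a circumcircle).
The farthest pair is (2, 3)–(-3, -4) with squared distance 74. The circle on this segment as diameter has centre (-0.5, -0.5) and r² = 74/4 = 18.5.
Check (-1, -3): distance² to centre = 6.5 ≤ 18.5, so it lies inside.
All remaining points lie in this disk, and no smaller disk contains both endpoints, so this is the minimum enclosing circle.
r = √(18.5) ≈ 4.301.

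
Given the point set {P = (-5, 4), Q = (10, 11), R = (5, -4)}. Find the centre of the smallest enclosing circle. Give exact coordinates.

(72/19, 90/19)

Side lengths²: PQ² = 274, PR² = 164, QR² = 250.
Since PQ² = 274 < 250 + 164 = 414, the triangle is acute, so the smallest enclosing circle is the circumcircle.
Circumcentre = (72/19, 90/19), r² = 28085/361.
Centre = (72/19, 90/19).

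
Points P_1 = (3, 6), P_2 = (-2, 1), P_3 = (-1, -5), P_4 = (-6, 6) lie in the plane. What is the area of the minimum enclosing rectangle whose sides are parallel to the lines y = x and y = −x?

120

In coordinates u = x + y, v = x − y the rectangle is axis-aligned; the map (x,y)→(u,v) scales areas by 2.
u-values: 9, -1, -6, 0; range = 9 − (-6) = 15.
v-values: -3, -3, 4, -12; range = 4 − (-12) = 16.
Area = (15 × 16) / 2 = 120.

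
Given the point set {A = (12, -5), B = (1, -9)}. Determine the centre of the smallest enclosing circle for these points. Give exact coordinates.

(6.5, -7)

The smallest circle enclosing two points has them as diameter endpoints.
Centre = midpoint = (6.5, -7); r² = |AB|²/4 = 137/4 = 34.25.
Centre = (6.5, -7).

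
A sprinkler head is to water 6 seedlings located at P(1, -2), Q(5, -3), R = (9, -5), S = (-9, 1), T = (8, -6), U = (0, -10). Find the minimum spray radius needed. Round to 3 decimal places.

A smallest enclosing disk is always determined by at most three of the input points on its boundary.
The farthest pair is R–S with squared distance 360. The circle on this segment as diameter has centre (0, -2) and r² = 360/4 = 90.
Check P: distance² to centre = 1 ≤ 90, so it lies inside.
All remaining points lie in this disk, and no smaller disk contains both endpoints, so this is the minimum enclosing circle.
r = √90 ≈ 9.487.

9.487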